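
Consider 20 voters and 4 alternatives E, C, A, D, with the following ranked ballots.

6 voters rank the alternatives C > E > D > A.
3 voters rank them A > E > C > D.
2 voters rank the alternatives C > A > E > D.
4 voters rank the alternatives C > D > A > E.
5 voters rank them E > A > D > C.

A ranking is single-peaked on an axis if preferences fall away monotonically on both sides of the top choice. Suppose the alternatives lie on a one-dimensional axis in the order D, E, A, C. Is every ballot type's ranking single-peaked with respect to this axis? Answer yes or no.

Axis positions: D=1, E=2, A=3, C=4.
Ballot type 1: ranking walks positions 4-2-1-3; E is ranked above A even though A lies between E and the peak C on the axis — preferences dip and rise again. Not single-peaked.
Ballot type 2 (peak A at position 3): ranking walks positions 3-2-4-1, expanding outward from the peak — single-peaked.
Ballot type 3 (peak C at position 4): ranking walks positions 4-3-2-1, expanding outward from the peak — single-peaked.
Ballot type 4: ranking walks positions 4-1-3-2; D is ranked above A even though A lies between D and the peak C on the axis — preferences dip and rise again. Not single-peaked.
Ballot type 5 (peak E at position 2): ranking walks positions 2-3-1-4, expanding outward from the peak — single-peaked.
Ballot type 1 violates single-peakedness, so the profile is not single-peaked on this axis.

no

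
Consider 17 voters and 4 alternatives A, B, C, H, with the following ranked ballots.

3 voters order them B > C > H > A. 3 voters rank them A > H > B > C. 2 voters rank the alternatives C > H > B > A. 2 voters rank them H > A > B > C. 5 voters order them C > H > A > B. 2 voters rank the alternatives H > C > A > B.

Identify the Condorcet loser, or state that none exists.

Head-to-head results (17 voters):
A vs B: A wins 12–5.
A–C: C 12–5.
A vs H: H wins 14–3.
B vs C: 3+3+2 = 8 for B, 9 for C — C by 9–8.
B vs H: B is ranked higher on 3 ballots, H on 14. H wins 14–3.
C vs H: C is ranked higher on 3+2+5 = 10 ballots, H on 7. C wins 10–7.
B is beaten in every head-to-head and is the Condorcet loser.

B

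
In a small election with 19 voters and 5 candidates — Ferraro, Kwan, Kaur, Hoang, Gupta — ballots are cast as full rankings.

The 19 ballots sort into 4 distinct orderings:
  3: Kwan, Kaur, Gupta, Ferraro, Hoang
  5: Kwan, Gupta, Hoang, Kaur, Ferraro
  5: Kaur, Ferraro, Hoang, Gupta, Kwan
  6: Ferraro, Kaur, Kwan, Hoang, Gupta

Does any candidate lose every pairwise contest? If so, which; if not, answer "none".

Head-to-head results (19 voters):
Ferraro vs Kwan: Ferraro, 11–8.
Ferraro–Kaur: Kaur 13–6.
Ferraro–Hoang: Ferraro 14–5.
Ferraro vs Gupta: Ferraro wins 11–8.
Kwan vs Kaur: 8 to 11, Kaur.
Kwan vs Hoang: 14 to 5, Kwan.
Kwan vs Gupta: Kwan wins 14–5.
Kaur vs Hoang: 3+5+6 = 14 for Kaur, 5 for Hoang — Kaur by 14–5.
Kaur vs Gupta: Kaur is ranked higher on 3+5+6 = 14 ballots, Gupta on 5. Kaur wins 14–5.
Hoang vs Gupta: Hoang preferred on 5+6 = 11 ballots; Hoang wins 11–8.
Gupta is beaten in every head-to-head and is the Condorcet loser.

Gupta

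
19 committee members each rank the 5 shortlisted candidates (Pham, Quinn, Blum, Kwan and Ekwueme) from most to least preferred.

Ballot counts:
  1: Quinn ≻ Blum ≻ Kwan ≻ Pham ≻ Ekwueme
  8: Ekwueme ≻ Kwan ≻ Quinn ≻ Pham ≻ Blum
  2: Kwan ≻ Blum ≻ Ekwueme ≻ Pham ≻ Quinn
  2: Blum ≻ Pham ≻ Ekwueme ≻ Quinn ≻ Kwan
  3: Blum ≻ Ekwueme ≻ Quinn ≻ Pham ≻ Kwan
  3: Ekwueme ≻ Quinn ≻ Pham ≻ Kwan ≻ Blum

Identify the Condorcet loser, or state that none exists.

Pairwise majorities:
Pham vs Quinn: Quinn wins 15–4.
Pham vs Blum: Pham, 11–8.
Pham vs Kwan: Pham preferred on 2+3+3 = 8 ballots; Kwan wins 11–8.
Pham vs Ekwueme: Pham preferred on 1+2 = 3 ballots; Ekwueme wins 16–3.
Quinn vs Blum: 12 to 7, Quinn.
Quinn vs Kwan: Kwan, 10–9.
Quinn vs Ekwueme: Ekwueme wins 18–1.
Blum vs Kwan: Blum is ranked higher on 1+2+3 = 6 ballots, Kwan on 13. Kwan wins 13–6.
Blum vs Ekwueme: 8 to 11, Ekwueme.
Kwan vs Ekwueme: Ekwueme, 16–3.
Blum loses to every other candidate — it is the Condorcet loser.

Blum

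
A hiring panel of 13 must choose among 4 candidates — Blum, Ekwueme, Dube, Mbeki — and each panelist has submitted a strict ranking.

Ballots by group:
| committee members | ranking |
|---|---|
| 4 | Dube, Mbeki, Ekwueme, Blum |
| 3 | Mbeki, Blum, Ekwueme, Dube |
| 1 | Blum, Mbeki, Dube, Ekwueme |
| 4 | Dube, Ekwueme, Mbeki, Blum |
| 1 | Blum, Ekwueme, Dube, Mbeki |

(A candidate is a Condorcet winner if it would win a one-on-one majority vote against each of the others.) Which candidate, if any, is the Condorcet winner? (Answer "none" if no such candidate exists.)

Head-to-head results (13 committee members):
Blum vs Ekwueme: Ekwueme wins 8–5.
Blum vs Dube: Dube, 8–5.
Blum–Mbeki: Mbeki 11–2.
Ekwueme vs Dube: Dube, 9–4.
Ekwueme–Mbeki: Mbeki 8–5.
Dube vs Mbeki: Dube, 9–4.
Only Dube has no losses; Dube is the Condorcet winner.

Dube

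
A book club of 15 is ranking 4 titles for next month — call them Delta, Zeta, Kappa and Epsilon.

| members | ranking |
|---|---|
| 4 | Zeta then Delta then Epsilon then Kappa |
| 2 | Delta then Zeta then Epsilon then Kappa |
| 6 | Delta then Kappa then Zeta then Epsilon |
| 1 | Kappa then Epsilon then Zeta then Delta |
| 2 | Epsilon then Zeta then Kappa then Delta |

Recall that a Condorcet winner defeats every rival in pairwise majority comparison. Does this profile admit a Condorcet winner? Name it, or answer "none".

Delta

Head-to-head results (15 members):
Delta vs Zeta: Delta, 8–7.
Delta vs Kappa: 12 to 3, Delta.
Delta vs Epsilon: Delta, 12–3.
Zeta vs Kappa: Zeta, 8–7.
Zeta vs Epsilon: Zeta, 12–3.
Kappa vs Epsilon: 6+1 = 7 for Kappa, 8 for Epsilon — Epsilon by 8–7.
Delta defeats every rival head-to-head and is the Condorcet winner.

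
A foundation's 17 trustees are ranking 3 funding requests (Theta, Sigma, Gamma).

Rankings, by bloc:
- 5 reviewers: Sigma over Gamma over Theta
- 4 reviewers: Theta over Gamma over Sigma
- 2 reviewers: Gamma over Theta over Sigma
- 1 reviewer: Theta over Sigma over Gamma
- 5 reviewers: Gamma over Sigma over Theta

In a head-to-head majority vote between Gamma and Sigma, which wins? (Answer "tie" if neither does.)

Ballots ranking Gamma above Sigma: 4 + 2 + 5 = 11.
Ballots ranking Sigma above Gamma: 17 − 11 = 6.
Gamma wins the head-to-head 11–6.

Gamma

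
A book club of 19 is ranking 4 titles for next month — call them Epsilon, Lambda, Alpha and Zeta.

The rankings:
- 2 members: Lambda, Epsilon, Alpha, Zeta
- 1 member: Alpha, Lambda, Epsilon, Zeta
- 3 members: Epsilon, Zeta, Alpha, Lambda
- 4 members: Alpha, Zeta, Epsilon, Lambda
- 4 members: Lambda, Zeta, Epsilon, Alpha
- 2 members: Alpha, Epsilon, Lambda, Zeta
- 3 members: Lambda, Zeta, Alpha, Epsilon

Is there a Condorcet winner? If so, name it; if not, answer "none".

none

Pairwise majorities:
Epsilon vs Lambda: Lambda wins 10–9.
Epsilon vs Alpha: Alpha wins 10–9.
Epsilon vs Zeta: Zeta wins 11–8.
Lambda vs Alpha: Alpha, 10–9.
Lambda vs Zeta: Lambda, 12–7.
Alpha vs Zeta: Zeta wins 10–9.
No book is unbeaten: Epsilon loses to Lambda; Lambda loses to Alpha; Alpha loses to Zeta; Zeta loses to Lambda. In particular Lambda → Zeta → Alpha → Lambda is a majority cycle — no Condorcet winner exists.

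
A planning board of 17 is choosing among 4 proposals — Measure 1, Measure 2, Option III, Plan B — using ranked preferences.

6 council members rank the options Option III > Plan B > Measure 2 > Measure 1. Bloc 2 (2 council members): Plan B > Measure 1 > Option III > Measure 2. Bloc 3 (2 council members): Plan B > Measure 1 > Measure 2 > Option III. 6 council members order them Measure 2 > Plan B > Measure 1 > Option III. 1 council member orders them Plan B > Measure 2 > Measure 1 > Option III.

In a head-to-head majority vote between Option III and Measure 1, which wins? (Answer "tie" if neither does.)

Measure 1

Ballots ranking Option III above Measure 1: 6.
Ballots ranking Measure 1 above Option III: 17 − 6 = 11.
Measure 1 wins the head-to-head 11–6.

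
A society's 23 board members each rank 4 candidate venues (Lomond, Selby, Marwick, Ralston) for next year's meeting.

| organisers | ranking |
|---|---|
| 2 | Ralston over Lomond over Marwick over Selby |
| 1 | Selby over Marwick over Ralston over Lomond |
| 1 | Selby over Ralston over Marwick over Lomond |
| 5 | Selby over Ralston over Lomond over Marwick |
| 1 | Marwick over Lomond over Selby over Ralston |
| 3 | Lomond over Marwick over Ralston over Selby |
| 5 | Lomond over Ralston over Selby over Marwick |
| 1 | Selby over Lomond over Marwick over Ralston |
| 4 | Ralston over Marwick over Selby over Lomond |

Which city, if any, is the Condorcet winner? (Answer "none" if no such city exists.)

Head-to-head results (23 organisers):
Lomond vs Selby: Lomond is ranked higher on 2+1+3+5 = 11 ballots, Selby on 12. Selby wins 12–11.
Lomond vs Marwick: Lomond preferred on 2+5+3+5+1 = 16 ballots; Lomond wins 16–7.
Lomond vs Ralston: 10 to 13, Ralston.
Selby vs Marwick: Selby preferred on 1+1+5+5+1 = 13 ballots; Selby wins 13–10.
Selby vs Ralston: 1+1+5+1+1 = 9 for Selby, 14 for Ralston — Ralston by 14–9.
Marwick vs Ralston: 1+1+3+1 = 6 for Marwick, 17 for Ralston — Ralston by 17–6.
Ralston beats each of Lomond, Selby, Marwick — Ralston is the Condorcet winner.

Ralston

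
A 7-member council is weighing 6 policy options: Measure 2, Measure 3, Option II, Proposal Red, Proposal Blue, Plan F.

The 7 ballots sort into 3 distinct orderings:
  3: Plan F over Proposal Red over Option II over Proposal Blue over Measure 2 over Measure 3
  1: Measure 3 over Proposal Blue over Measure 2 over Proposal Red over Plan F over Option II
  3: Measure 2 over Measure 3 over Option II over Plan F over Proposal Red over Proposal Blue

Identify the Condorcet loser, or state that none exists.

none

Head-to-head results (7 council members):
Measure 2 vs Measure 3: 6 to 1, Measure 2.
Measure 2 vs Option II: 1+3 = 4 for Measure 2, 3 for Option II — Measure 2 by 4–3.
Measure 2–Proposal Red: Measure 2 4–3.
Measure 2–Proposal Blue: Proposal Blue 4–3.
Measure 2 vs Plan F: Measure 2 wins 4–3.
Measure 3–Option II: Measure 3 4–3.
Measure 3 vs Proposal Red: 4 to 3, Measure 3.
Measure 3 vs Proposal Blue: Measure 3, 4–3.
Measure 3 vs Plan F: Measure 3 preferred on 1+3 = 4 ballots; Measure 3 wins 4–3.
Option II vs Proposal Red: Proposal Red wins 4–3.
Option II vs Proposal Blue: 3+3 = 6 for Option II, 1 for Proposal Blue — Option II by 6–1.
Option II vs Plan F: Option II is ranked higher on 3 ballots, Plan F on 4. Plan F wins 4–3.
Proposal Red–Proposal Blue: Proposal Red 6–1.
Proposal Red vs Plan F: Proposal Red is ranked higher on 1 ballot, Plan F on 6. Plan F wins 6–1.
Proposal Blue vs Plan F: Plan F wins 6–1.
Each option has at least one pairwise win (Measure 2 beats Measure 3; Measure 3 beats Option II; Option II beats Proposal Blue; Proposal Red beats Option II; Proposal Blue beats Measure 2; Plan F beats Option II) — no Condorcet loser.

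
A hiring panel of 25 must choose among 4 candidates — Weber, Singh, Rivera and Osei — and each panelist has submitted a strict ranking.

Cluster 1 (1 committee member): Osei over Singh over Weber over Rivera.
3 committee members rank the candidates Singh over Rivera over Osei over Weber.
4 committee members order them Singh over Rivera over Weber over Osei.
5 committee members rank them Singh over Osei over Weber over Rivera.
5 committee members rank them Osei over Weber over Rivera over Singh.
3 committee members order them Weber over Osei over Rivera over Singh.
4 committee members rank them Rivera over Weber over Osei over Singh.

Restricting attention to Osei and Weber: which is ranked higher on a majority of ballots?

Ballots ranking Osei above Weber: 1 + 3 + 5 + 5 = 14.
Ballots ranking Weber above Osei: 25 − 14 = 11.
Osei wins the head-to-head 14–11.

Osei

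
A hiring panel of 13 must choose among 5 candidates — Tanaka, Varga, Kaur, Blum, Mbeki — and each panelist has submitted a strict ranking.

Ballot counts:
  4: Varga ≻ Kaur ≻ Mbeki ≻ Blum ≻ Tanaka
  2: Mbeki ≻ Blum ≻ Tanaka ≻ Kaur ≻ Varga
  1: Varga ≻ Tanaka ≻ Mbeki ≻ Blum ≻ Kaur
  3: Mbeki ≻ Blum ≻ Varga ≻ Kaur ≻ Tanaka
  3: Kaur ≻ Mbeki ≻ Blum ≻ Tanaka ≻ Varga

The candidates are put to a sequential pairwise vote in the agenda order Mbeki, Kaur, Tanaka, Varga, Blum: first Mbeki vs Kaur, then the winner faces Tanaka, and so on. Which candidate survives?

Blum

Round 1: Mbeki vs Kaur — 6–7, Kaur advances.
Round 2: Kaur vs Tanaka — 10–3, Kaur advances.
Round 3: Kaur vs Varga — 5–8, Varga advances.
Round 4: Varga vs Blum — 5–8, Blum advances.
The agenda winner is Blum.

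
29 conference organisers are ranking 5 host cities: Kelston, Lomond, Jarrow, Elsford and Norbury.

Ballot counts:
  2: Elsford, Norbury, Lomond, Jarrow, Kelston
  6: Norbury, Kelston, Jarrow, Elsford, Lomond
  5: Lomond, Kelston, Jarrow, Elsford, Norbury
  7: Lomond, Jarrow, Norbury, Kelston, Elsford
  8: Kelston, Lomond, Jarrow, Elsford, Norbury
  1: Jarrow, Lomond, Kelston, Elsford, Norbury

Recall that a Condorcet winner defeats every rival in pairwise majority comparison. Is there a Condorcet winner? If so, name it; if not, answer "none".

Lomond

Check each pair by majority over 29 ballots:
Kelston vs Lomond: 6+8 = 14 for Kelston, 15 for Lomond — Lomond by 15–14.
Kelston–Jarrow: Kelston 19–10.
Kelston vs Elsford: Kelston is ranked higher on 6+5+7+8+1 = 27 ballots, Elsford on 2. Kelston wins 27–2.
Kelston vs Norbury: Kelston is ranked higher on 5+8+1 = 14 ballots, Norbury on 15. Norbury wins 15–14.
Lomond vs Jarrow: Lomond is ranked higher on 2+5+7+8 = 22 ballots, Jarrow on 7. Lomond wins 22–7.
Lomond vs Elsford: Lomond is ranked higher on 5+7+8+1 = 21 ballots, Elsford on 8. Lomond wins 21–8.
Lomond vs Norbury: Lomond, 21–8.
Jarrow–Elsford: Jarrow 27–2.
Jarrow vs Norbury: Jarrow, 21–8.
Elsford vs Norbury: Elsford preferred on 2+5+8+1 = 16 ballots; Elsford wins 16–13.
Only Lomond has no losses; Lomond is the Condorcet winner.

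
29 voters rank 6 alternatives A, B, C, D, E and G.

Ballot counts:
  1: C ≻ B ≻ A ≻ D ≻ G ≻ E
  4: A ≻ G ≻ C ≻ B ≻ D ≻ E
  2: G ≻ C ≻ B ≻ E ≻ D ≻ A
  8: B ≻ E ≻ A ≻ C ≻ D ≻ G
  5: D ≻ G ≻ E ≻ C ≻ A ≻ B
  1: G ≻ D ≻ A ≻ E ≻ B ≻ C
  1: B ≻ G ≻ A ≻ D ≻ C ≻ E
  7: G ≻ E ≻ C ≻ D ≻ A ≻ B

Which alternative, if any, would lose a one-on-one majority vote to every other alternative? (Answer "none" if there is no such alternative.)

Head-to-head results (29 voters):
A vs B: A, 17–12.
A vs C: C wins 15–14.
A vs D: D wins 15–14.
A vs E: A preferred on 1+4+1+1 = 7 ballots; E wins 22–7.
A vs G: A is ranked higher on 1+4+8 = 13 ballots, G on 16. G wins 16–13.
B vs C: 8+1+1 = 10 for B, 19 for C — C by 19–10.
B vs D: B wins 16–13.
B–E: B 16–13.
B vs G: B is ranked higher on 1+8+1 = 10 ballots, G on 19. G wins 19–10.
C vs D: 22 to 7, C.
C vs E: E, 21–8.
C vs G: G, 20–9.
D–E: E 17–12.
D vs G: G wins 15–14.
E vs G: G, 21–8.
No alternative is winless: A beats B; B beats D; C beats A; D beats A; E beats A; G beats A. There is no Condorcet loser.

none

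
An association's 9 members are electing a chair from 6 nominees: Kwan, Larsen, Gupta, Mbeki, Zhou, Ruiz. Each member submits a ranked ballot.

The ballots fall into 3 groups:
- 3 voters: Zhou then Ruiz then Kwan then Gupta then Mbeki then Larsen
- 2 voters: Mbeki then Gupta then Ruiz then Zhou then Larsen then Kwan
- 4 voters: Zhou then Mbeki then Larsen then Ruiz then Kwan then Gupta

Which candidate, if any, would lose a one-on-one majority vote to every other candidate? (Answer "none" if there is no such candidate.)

Pairwise majorities:
Kwan vs Larsen: 3 to 6, Larsen.
Kwan vs Gupta: 3+4 = 7 for Kwan, 2 for Gupta — Kwan by 7–2.
Kwan vs Mbeki: Mbeki wins 6–3.
Kwan vs Zhou: 0 for Kwan, 9 for Zhou — Zhou by 9–0.
Kwan vs Ruiz: Kwan is ranked higher on 0 ballots, Ruiz on 9. Ruiz wins 9–0.
Larsen–Gupta: Gupta 5–4.
Larsen vs Mbeki: 0 for Larsen, 9 for Mbeki — Mbeki by 9–0.
Larsen vs Zhou: 0 to 9, Zhou.
Larsen–Ruiz: Ruiz 5–4.
Gupta–Mbeki: Mbeki 6–3.
Gupta vs Zhou: Zhou, 7–2.
Gupta–Ruiz: Ruiz 7–2.
Mbeki vs Zhou: Mbeki is ranked higher on 2 ballots, Zhou on 7. Zhou wins 7–2.
Mbeki vs Ruiz: Mbeki preferred on 2+4 = 6 ballots; Mbeki wins 6–3.
Zhou–Ruiz: Zhou 7–2.
No candidate is winless: Kwan beats Gupta; Larsen beats Kwan; Gupta beats Larsen; Mbeki beats Kwan; Zhou beats Kwan; Ruiz beats Kwan. There is no Condorcet loser.

none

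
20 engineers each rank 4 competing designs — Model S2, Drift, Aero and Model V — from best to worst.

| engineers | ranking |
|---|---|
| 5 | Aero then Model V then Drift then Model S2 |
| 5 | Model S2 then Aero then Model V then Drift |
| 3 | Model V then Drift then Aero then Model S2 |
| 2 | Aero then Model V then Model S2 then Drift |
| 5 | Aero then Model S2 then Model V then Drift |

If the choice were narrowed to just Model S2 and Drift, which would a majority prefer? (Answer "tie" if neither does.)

Model S2

Ballots ranking Model S2 above Drift: 5 + 2 + 5 = 12.
Ballots ranking Drift above Model S2: 20 − 12 = 8.
Model S2 wins the head-to-head 12–8.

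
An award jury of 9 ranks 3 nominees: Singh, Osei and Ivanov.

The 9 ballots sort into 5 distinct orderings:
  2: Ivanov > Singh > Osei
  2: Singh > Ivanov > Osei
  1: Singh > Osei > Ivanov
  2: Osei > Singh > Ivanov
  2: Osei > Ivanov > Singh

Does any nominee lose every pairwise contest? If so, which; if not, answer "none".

Ivanov

Pairwise majorities:
Singh vs Osei: 5 to 4, Singh.
Singh vs Ivanov: Singh, 5–4.
Osei vs Ivanov: 1+2+2 = 5 for Osei, 4 for Ivanov — Osei by 5–4.
Ivanov loses to every other nominee — it is the Condorcet loser.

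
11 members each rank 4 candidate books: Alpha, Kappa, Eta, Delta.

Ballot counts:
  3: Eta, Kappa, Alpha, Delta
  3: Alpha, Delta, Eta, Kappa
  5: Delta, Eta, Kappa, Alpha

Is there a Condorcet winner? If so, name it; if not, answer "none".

Check each pair by majority over 11 ballots:
Alpha vs Kappa: Alpha preferred on 3 ballots; Kappa wins 8–3.
Alpha vs Eta: Alpha preferred on 3 ballots; Eta wins 8–3.
Alpha vs Delta: Alpha preferred on 3+3 = 6 ballots; Alpha wins 6–5.
Kappa vs Eta: 0 to 11, Eta.
Kappa vs Delta: 3 for Kappa, 8 for Delta — Delta by 8–3.
Eta vs Delta: 3 to 8, Delta.
No book is unbeaten: Alpha loses to Kappa; Kappa loses to Eta; Eta loses to Delta; Delta loses to Alpha. In particular Alpha → Delta → Kappa → Alpha is a majority cycle — no Condorcet winner exists.

none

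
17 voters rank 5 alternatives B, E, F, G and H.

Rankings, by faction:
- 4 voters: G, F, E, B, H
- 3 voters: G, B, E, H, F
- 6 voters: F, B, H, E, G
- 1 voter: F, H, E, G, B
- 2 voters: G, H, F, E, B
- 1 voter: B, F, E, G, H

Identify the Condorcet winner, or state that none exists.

Head-to-head results (17 voters):
B–E: B 10–7.
B vs F: B preferred on 3+1 = 4 ballots; F wins 13–4.
B vs G: 7 to 10, G.
B vs H: B preferred on 4+3+6+1 = 14 ballots; B wins 14–3.
E vs F: E is ranked higher on 3 ballots, F on 14. F wins 14–3.
E vs G: G wins 9–8.
E vs H: H, 9–8.
F vs G: G, 9–8.
F vs H: 12 to 5, F.
G vs H: G, 10–7.
Only G has no losses; G is the Condorcet winner.

G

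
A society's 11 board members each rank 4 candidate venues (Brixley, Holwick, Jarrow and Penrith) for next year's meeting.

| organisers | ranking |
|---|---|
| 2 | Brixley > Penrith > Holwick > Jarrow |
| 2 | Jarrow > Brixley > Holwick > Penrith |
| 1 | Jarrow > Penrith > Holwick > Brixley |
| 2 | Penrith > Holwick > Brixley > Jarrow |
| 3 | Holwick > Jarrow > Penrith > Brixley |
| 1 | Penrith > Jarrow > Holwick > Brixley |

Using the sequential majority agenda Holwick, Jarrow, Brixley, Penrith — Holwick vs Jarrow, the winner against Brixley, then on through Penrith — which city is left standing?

Round 1: Holwick vs Jarrow — 7–4, Holwick advances.
Round 2: Holwick vs Brixley — 7–4, Holwick advances.
Round 3: Holwick vs Penrith — 5–6, Penrith advances.
The agenda winner is Penrith.

Penrith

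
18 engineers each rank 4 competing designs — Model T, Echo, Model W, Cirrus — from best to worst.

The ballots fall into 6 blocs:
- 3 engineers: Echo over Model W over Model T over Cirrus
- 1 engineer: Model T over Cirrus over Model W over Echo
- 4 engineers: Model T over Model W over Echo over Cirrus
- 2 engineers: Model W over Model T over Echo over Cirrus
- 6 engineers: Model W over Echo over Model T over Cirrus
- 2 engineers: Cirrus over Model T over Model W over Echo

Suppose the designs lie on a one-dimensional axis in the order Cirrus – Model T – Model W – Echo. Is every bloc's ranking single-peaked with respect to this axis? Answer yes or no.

Axis positions: Cirrus=1, Model T=2, Model W=3, Echo=4.
Bloc 1 (peak Echo at position 4): ranking walks positions 4-3-2-1, expanding outward from the peak — single-peaked.
Bloc 2 (peak Model T at position 2): ranking walks positions 2-1-3-4, expanding outward from the peak — single-peaked.
Bloc 3 (peak Model T at position 2): ranking walks positions 2-3-4-1, expanding outward from the peak — single-peaked.
Bloc 4 (peak Model W at position 3): ranking walks positions 3-2-4-1, expanding outward from the peak — single-peaked.
Bloc 5 (peak Model W at position 3): ranking walks positions 3-4-2-1, expanding outward from the peak — single-peaked.
Bloc 6 (peak Cirrus at position 1): ranking walks positions 1-2-3-4, expanding outward from the peak — single-peaked.
Every ranking is single-peaked on this axis.

yes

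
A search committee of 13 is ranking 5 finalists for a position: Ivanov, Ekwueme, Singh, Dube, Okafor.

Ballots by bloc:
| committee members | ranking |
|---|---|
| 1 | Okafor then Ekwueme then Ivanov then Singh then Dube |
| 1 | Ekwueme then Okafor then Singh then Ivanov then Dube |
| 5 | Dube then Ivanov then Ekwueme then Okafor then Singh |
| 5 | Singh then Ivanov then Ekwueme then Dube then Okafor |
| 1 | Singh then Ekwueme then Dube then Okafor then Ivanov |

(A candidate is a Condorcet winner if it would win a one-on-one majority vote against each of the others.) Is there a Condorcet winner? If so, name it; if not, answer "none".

none

Head-to-head results (13 committee members):
Ivanov vs Ekwueme: Ivanov is ranked higher on 5+5 = 10 ballots, Ekwueme on 3. Ivanov wins 10–3.
Ivanov vs Singh: Ivanov preferred on 1+5 = 6 ballots; Singh wins 7–6.
Ivanov vs Dube: Ivanov preferred on 1+1+5 = 7 ballots; Ivanov wins 7–6.
Ivanov vs Okafor: Ivanov preferred on 5+5 = 10 ballots; Ivanov wins 10–3.
Ekwueme vs Singh: Ekwueme is ranked higher on 1+1+5 = 7 ballots, Singh on 6. Ekwueme wins 7–6.
Ekwueme vs Dube: 1+1+5+1 = 8 for Ekwueme, 5 for Dube — Ekwueme by 8–5.
Ekwueme vs Okafor: Ekwueme preferred on 1+5+5+1 = 12 ballots; Ekwueme wins 12–1.
Singh vs Dube: Singh is ranked higher on 1+1+5+1 = 8 ballots, Dube on 5. Singh wins 8–5.
Singh vs Okafor: Singh is ranked higher on 5+1 = 6 ballots, Okafor on 7. Okafor wins 7–6.
Dube vs Okafor: 5+5+1 = 11 for Dube, 2 for Okafor — Dube by 11–2.
No candidate is unbeaten: Ivanov loses to Singh; Ekwueme loses to Ivanov; Singh loses to Ekwueme; Dube loses to Ivanov; Okafor loses to Ivanov. In particular Ivanov beats Ekwueme beats Singh beats Ivanov is a majority cycle — no Condorcet winner exists.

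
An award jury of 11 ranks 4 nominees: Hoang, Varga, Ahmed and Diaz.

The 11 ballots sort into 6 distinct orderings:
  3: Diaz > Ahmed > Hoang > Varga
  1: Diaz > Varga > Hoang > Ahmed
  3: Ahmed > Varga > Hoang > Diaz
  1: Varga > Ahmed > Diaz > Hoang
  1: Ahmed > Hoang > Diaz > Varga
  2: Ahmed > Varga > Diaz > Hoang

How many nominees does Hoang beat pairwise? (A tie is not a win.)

Hoang against each rival (11 jurors):
Hoang vs Varga: 4 to 7, Varga.
Hoang vs Ahmed: Hoang preferred on 1 ballot; Ahmed wins 10–1.
Hoang–Diaz: Diaz 7–4.
Hoang beats no one; loses to Varga, Ahmed, Diaz — 0 pairwise wins.

0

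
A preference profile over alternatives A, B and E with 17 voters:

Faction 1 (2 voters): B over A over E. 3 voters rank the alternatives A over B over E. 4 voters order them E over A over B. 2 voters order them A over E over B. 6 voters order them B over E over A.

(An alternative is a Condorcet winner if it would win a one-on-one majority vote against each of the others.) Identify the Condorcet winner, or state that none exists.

Pairwise majorities:
A vs B: A preferred on 3+4+2 = 9 ballots; A wins 9–8.
A vs E: 2+3+2 = 7 for A, 10 for E — E by 10–7.
B vs E: B, 11–6.
No alternative is unbeaten: A loses to E; B loses to A; E loses to B. In particular A → B → E → A is a majority cycle — no Condorcet winner exists.

none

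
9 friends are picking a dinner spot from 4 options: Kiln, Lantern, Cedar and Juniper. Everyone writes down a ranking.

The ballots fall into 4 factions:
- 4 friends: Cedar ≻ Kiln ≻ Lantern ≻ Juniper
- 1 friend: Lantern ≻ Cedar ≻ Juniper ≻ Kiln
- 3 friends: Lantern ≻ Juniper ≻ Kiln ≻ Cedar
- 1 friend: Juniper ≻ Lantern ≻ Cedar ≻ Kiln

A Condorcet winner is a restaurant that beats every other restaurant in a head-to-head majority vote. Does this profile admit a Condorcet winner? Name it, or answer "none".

Lantern

Check each pair by majority over 9 ballots:
Kiln vs Lantern: Lantern wins 5–4.
Kiln–Cedar: Cedar 6–3.
Kiln vs Juniper: Juniper wins 5–4.
Lantern vs Cedar: Lantern, 5–4.
Lantern–Juniper: Lantern 8–1.
Cedar vs Juniper: Cedar, 5–4.
Lantern defeats every rival head-to-head and is the Condorcet winner.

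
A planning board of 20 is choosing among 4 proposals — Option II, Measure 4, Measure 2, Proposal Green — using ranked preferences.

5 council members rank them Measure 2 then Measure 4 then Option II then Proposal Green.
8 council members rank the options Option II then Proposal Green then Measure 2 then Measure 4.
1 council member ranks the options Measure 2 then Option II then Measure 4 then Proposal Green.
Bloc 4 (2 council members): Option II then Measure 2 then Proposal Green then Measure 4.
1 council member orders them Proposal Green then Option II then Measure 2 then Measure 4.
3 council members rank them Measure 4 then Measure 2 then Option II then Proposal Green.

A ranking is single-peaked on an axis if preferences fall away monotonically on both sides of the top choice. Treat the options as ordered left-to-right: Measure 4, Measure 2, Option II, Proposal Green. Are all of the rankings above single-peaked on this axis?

Axis positions: Measure 4=1, Measure 2=2, Option II=3, Proposal Green=4.
Bloc 1 (peak Measure 2 at position 2): ranking walks positions 2-1-3-4, expanding outward from the peak — single-peaked.
Bloc 2 (peak Option II at position 3): ranking walks positions 3-4-2-1, expanding outward from the peak — single-peaked.
Bloc 3 (peak Measure 2 at position 2): ranking walks positions 2-3-1-4, expanding outward from the peak — single-peaked.
Bloc 4 (peak Option II at position 3): ranking walks positions 3-2-4-1, expanding outward from the peak — single-peaked.
Bloc 5 (peak Proposal Green at position 4): ranking walks positions 4-3-2-1, expanding outward from the peak — single-peaked.
Bloc 6 (peak Measure 4 at position 1): ranking walks positions 1-2-3-4, expanding outward from the peak — single-peaked.
Every ranking is single-peaked on this axis.

yes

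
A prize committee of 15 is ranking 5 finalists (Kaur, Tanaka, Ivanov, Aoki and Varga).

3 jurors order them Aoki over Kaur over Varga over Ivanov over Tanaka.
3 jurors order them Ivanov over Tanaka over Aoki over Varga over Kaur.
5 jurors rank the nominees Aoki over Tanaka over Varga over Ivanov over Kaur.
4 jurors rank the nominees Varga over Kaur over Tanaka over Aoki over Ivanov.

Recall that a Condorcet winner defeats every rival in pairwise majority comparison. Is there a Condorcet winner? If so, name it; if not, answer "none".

Pairwise majorities:
Kaur vs Tanaka: 7 to 8, Tanaka.
Kaur vs Ivanov: Kaur is ranked higher on 3+4 = 7 ballots, Ivanov on 8. Ivanov wins 8–7.
Kaur vs Aoki: 4 for Kaur, 11 for Aoki — Aoki by 11–4.
Kaur–Varga: Varga 12–3.
Tanaka vs Ivanov: 9 to 6, Tanaka.
Tanaka vs Aoki: Aoki, 8–7.
Tanaka vs Varga: 3+5 = 8 for Tanaka, 7 for Varga — Tanaka by 8–7.
Ivanov–Aoki: Aoki 12–3.
Ivanov vs Varga: Ivanov preferred on 3 ballots; Varga wins 12–3.
Aoki vs Varga: Aoki is ranked higher on 3+3+5 = 11 ballots, Varga on 4. Aoki wins 11–4.
Aoki defeats every rival head-to-head and is the Condorcet winner.

Aoki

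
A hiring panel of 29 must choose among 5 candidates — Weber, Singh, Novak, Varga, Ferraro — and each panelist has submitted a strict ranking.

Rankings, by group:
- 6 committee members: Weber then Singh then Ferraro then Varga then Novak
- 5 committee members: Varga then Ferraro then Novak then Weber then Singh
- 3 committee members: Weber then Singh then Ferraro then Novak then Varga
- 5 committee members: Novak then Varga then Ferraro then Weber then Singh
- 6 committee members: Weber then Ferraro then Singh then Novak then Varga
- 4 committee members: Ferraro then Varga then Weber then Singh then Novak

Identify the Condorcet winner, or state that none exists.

Weber

Pairwise majorities:
Weber vs Singh: Weber preferred on 6+5+3+5+6+4 = 29 ballots; Weber wins 29–0.
Weber–Novak: Weber 19–10.
Weber vs Varga: Weber preferred on 6+3+6 = 15 ballots; Weber wins 15–14.
Weber vs Ferraro: Weber wins 15–14.
Singh–Novak: Singh 19–10.
Singh vs Varga: Singh wins 15–14.
Singh vs Ferraro: 9 to 20, Ferraro.
Novak–Varga: Varga 15–14.
Novak vs Ferraro: 5 for Novak, 24 for Ferraro — Ferraro by 24–5.
Varga vs Ferraro: Ferraro wins 19–10.
Weber wins every pairwise contest, so Weber is the Condorcet winner.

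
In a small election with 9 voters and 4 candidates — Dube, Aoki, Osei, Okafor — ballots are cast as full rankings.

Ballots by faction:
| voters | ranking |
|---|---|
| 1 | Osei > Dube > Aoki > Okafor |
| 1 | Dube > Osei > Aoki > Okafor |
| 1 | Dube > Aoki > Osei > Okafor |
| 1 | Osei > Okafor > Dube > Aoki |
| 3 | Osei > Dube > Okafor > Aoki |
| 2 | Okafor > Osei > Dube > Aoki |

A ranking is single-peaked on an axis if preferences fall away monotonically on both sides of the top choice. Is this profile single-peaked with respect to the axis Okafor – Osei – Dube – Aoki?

yes

Axis positions: Okafor=1, Osei=2, Dube=3, Aoki=4.
Faction 1 (peak Osei at position 2): ranking walks positions 2-3-4-1, expanding outward from the peak — single-peaked.
Faction 2 (peak Dube at position 3): ranking walks positions 3-2-4-1, expanding outward from the peak — single-peaked.
Faction 3 (peak Dube at position 3): ranking walks positions 3-4-2-1, expanding outward from the peak — single-peaked.
Faction 4 (peak Osei at position 2): ranking walks positions 2-1-3-4, expanding outward from the peak — single-peaked.
Faction 5 (peak Osei at position 2): ranking walks positions 2-3-1-4, expanding outward from the peak — single-peaked.
Faction 6 (peak Okafor at position 1): ranking walks positions 1-2-3-4, expanding outward from the peak — single-peaked.
Every ranking is single-peaked on this axis.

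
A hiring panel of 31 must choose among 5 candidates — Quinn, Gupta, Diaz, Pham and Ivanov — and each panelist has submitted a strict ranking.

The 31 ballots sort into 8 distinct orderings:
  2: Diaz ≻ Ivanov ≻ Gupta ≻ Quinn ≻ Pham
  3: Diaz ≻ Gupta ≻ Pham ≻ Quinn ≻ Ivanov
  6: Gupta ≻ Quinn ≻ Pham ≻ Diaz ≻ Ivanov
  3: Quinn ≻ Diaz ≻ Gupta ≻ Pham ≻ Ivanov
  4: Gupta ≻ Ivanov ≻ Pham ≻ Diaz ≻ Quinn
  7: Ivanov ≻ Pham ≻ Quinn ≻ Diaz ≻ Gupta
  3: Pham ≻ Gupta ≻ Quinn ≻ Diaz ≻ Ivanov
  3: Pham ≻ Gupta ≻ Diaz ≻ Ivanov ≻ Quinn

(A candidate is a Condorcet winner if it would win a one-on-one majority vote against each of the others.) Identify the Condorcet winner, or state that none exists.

Head-to-head results (31 committee members):
Quinn vs Gupta: Quinn is ranked higher on 3+7 = 10 ballots, Gupta on 21. Gupta wins 21–10.
Quinn vs Diaz: 6+3+7+3 = 19 for Quinn, 12 for Diaz — Quinn by 19–12.
Quinn vs Pham: 11 to 20, Pham.
Quinn vs Ivanov: Quinn preferred on 3+6+3+3 = 15 ballots; Ivanov wins 16–15.
Gupta vs Diaz: 16 to 15, Gupta.
Gupta vs Pham: Gupta preferred on 2+3+6+3+4 = 18 ballots; Gupta wins 18–13.
Gupta vs Ivanov: Gupta is ranked higher on 3+6+3+4+3+3 = 22 ballots, Ivanov on 9. Gupta wins 22–9.
Diaz vs Pham: Diaz preferred on 2+3+3 = 8 ballots; Pham wins 23–8.
Diaz vs Ivanov: Diaz is ranked higher on 2+3+6+3+3+3 = 20 ballots, Ivanov on 11. Diaz wins 20–11.
Pham vs Ivanov: Pham is ranked higher on 3+6+3+3+3 = 18 ballots, Ivanov on 13. Pham wins 18–13.
Gupta beats each of Quinn, Diaz, Pham, Ivanov — Gupta is the Condorcet winner.

Gupta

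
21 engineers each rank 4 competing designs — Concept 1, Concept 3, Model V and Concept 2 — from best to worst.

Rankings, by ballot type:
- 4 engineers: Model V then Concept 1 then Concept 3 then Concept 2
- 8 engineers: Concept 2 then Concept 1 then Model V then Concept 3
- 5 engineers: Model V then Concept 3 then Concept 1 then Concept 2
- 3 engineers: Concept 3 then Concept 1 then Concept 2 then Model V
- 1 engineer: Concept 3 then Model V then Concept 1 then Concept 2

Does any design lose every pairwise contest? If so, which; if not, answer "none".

none

Pairwise majorities:
Concept 1 vs Concept 3: 4+8 = 12 for Concept 1, 9 for Concept 3 — Concept 1 by 12–9.
Concept 1 vs Model V: 8+3 = 11 for Concept 1, 10 for Model V — Concept 1 by 11–10.
Concept 1 vs Concept 2: Concept 1 is ranked higher on 4+5+3+1 = 13 ballots, Concept 2 on 8. Concept 1 wins 13–8.
Concept 3 vs Model V: 4 to 17, Model V.
Concept 3 vs Concept 2: 13 to 8, Concept 3.
Model V–Concept 2: Concept 2 11–10.
Each design has at least one pairwise win (Concept 1 beats Concept 3; Concept 3 beats Concept 2; Model V beats Concept 3; Concept 2 beats Model V) — no Condorcet loser.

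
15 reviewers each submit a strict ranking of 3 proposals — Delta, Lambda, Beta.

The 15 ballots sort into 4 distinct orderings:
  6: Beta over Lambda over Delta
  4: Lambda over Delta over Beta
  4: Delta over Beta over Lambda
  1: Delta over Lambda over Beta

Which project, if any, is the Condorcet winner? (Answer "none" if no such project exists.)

Check each pair by majority over 15 ballots:
Delta–Lambda: Lambda 10–5.
Delta vs Beta: Delta, 9–6.
Lambda–Beta: Beta 10–5.
Each project drops at least one matchup (Delta loses to Lambda; Lambda loses to Beta; Beta loses to Delta); the cycle Delta beats Beta beats Lambda beats Delta rules out a Condorcet winner.

none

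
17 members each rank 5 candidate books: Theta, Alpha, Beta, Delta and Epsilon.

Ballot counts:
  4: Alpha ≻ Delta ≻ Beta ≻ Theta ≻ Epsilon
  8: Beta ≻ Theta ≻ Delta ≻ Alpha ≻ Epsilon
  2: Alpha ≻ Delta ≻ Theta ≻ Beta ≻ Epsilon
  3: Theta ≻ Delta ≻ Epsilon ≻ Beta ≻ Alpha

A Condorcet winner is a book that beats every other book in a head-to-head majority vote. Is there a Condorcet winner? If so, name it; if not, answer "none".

none

Check each pair by majority over 17 ballots:
Theta–Alpha: Theta 11–6.
Theta vs Beta: Beta, 12–5.
Theta–Delta: Theta 11–6.
Theta–Epsilon: Theta 17–0.
Alpha vs Beta: Beta, 11–6.
Alpha vs Delta: Delta, 11–6.
Alpha vs Epsilon: Alpha, 14–3.
Beta–Delta: Delta 9–8.
Beta vs Epsilon: Beta, 14–3.
Delta–Epsilon: Delta 17–0.
No book is unbeaten: Theta loses to Beta; Alpha loses to Theta; Beta loses to Delta; Delta loses to Theta; Epsilon loses to Theta. In particular Theta → Delta → Beta → Theta is a majority cycle — no Condorcet winner exists.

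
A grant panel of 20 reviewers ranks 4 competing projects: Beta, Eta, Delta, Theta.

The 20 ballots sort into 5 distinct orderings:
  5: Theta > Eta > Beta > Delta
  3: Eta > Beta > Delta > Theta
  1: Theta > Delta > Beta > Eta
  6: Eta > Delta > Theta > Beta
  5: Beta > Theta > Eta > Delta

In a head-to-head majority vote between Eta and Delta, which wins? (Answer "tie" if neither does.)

Eta

Ballots ranking Eta above Delta: 5 + 3 + 6 + 5 = 19.
Ballots ranking Delta above Eta: 20 − 19 = 1.
Eta wins the head-to-head 19–1.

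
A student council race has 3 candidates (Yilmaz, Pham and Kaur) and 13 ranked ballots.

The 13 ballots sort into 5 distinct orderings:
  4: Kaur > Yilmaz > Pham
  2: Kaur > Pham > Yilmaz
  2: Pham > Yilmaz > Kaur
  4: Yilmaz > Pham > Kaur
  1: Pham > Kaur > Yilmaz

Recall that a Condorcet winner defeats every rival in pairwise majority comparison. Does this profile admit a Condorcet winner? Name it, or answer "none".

none

Head-to-head results (13 voters):
Yilmaz vs Pham: 8 to 5, Yilmaz.
Yilmaz vs Kaur: 2+4 = 6 for Yilmaz, 7 for Kaur — Kaur by 7–6.
Pham vs Kaur: Pham preferred on 2+4+1 = 7 ballots; Pham wins 7–6.
Each candidate drops at least one matchup (Yilmaz loses to Kaur; Pham loses to Yilmaz; Kaur loses to Pham); the cycle Yilmaz > Pham > Kaur > Yilmaz rules out a Condorcet winner.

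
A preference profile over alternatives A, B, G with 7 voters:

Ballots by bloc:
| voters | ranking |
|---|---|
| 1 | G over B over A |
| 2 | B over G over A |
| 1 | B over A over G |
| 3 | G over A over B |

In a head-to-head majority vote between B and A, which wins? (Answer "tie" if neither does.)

B

Ballots ranking B above A: 1 + 2 + 1 = 4.
Ballots ranking A above B: 7 − 4 = 3.
B wins the head-to-head 4–3.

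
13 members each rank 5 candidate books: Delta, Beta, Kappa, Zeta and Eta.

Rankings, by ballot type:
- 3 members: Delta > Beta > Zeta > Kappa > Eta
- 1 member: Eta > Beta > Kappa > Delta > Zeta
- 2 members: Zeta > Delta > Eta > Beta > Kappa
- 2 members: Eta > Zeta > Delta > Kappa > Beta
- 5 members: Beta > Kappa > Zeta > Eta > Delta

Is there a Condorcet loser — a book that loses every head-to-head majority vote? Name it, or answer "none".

Head-to-head results (13 members):
Delta vs Beta: Delta preferred on 3+2+2 = 7 ballots; Delta wins 7–6.
Delta vs Kappa: Delta preferred on 3+2+2 = 7 ballots; Delta wins 7–6.
Delta vs Zeta: Delta preferred on 3+1 = 4 ballots; Zeta wins 9–4.
Delta vs Eta: 3+2 = 5 for Delta, 8 for Eta — Eta by 8–5.
Beta vs Kappa: Beta wins 11–2.
Beta vs Zeta: 3+1+5 = 9 for Beta, 4 for Zeta — Beta by 9–4.
Beta vs Eta: Beta wins 8–5.
Kappa vs Zeta: 6 to 7, Zeta.
Kappa vs Eta: Kappa wins 8–5.
Zeta–Eta: Zeta 10–3.
Every book wins at least one matchup (Delta beats Beta; Beta beats Kappa; Kappa beats Eta; Zeta beats Delta; Eta beats Delta), so there is no Condorcet loser.

none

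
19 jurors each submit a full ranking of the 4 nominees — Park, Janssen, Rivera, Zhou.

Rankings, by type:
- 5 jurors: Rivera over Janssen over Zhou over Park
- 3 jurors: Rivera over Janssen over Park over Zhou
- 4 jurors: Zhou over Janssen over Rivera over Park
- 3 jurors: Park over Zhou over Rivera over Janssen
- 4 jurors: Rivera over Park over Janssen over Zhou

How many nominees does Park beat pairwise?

1

Park against each rival (19 jurors):
Park vs Janssen: Janssen wins 12–7.
Park vs Rivera: Rivera wins 16–3.
Park vs Zhou: Park preferred on 3+3+4 = 10 ballots; Park wins 10–9.
Park beats Zhou; loses to Janssen, Rivera — 1 pairwise win.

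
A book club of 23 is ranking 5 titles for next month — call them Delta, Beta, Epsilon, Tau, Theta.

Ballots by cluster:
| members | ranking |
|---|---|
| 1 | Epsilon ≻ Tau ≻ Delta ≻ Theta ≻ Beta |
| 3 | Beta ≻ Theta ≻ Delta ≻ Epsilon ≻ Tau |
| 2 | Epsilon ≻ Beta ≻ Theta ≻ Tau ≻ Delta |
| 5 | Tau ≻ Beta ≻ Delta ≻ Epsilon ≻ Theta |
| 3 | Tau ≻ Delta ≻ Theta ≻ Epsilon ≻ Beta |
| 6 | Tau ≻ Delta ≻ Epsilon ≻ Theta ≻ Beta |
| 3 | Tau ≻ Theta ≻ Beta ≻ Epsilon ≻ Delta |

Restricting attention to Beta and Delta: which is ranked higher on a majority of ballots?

Ballots ranking Beta above Delta: 3 + 2 + 5 + 3 = 13.
Ballots ranking Delta above Beta: 23 − 13 = 10.
Beta wins the head-to-head 13–10.

Beta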